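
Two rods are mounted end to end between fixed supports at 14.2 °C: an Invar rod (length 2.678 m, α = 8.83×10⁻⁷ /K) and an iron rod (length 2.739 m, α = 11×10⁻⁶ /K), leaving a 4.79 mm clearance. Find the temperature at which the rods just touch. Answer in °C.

Gap closes when ΔL₁ + ΔL₂ = 4.79 mm = 4.79×10⁻³ m
(α₁L₁ + α₂L₂)ΔT = g
α₁L₁ + α₂L₂ = 8.83×10⁻⁷×2.678 + 11×10⁻⁶×2.739 = 3.2493674×10⁻⁵ m/K
ΔT = 4.79×10⁻³ / 3.2493674×10⁻⁵ = 147.41 K
T = 14.2 + 147.41 = 161.61 °C

T = 162 °C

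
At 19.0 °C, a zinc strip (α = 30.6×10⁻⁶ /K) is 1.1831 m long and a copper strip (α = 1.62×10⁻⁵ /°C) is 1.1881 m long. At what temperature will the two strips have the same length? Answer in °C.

T = 313.9 °C

Equal length when α₁L₁ΔT − α₂L₂ΔT = L₂ − L₁ = 5.00×10⁻³ m
α₁L₁ = 3.620286×10⁻⁵, α₂L₂ = 1.924722×10⁻⁵ → Δ(αL) = 1.695564×10⁻⁵ m/K
ΔT = 5.00×10⁻³ / 1.695564×10⁻⁵ = 294.887 K, so T = 19.0 + 294.887 = 313.887 °C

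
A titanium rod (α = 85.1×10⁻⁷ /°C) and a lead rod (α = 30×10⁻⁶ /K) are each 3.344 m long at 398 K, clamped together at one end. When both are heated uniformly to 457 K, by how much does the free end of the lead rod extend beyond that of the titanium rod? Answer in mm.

4.24 mm

ΔT = 59 K
titanium: ΔL = 85.1×10⁻⁷ × 3.344 m × 59 = 1.6790×10⁻³ m = 1.6790 mm
lead: ΔL = 30×10⁻⁶ × 3.344 m × 59 = 5.9189×10⁻³ m = 5.9189 mm
difference = 5.9189 − 1.6790 = 4.2399 mm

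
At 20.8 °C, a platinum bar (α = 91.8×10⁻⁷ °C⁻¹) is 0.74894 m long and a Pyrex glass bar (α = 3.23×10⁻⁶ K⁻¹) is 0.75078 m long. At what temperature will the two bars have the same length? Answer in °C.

L₁(1 + α₁ΔT) = L₂(1 + α₂ΔT) ⇒ ΔT = (L₂ − L₁)/(α₁L₁ − α₂L₂)
L₂ − L₁ = 0.75078 − 0.74894 = 1.84×10⁻³ m
α₁L₁ − α₂L₂ = 91.8×10⁻⁷×0.74894 − 3.23×10⁻⁶×0.75078 = 4.4502498×10⁻⁶ m/K
ΔT = 1.84×10⁻³ / 4.4502498×10⁻⁶ = 413.460 K
T = 20.8 + 413.460 = 434.260 °C

T = 434.3 °C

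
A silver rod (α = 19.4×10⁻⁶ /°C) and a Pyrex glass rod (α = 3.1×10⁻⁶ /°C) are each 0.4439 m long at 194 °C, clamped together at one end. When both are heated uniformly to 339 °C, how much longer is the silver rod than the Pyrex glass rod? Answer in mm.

ΔT = 145 K
silver: ΔL = 19.4×10⁻⁶ × 0.4439 m × 145 = 1.2487×10⁻³ m = 1.2487 mm
Pyrex glass: ΔL = 3.1×10⁻⁶ × 0.4439 m × 145 = 1.9953×10⁻⁴ m = 0.19953 mm
difference = 1.2487 − 0.19953 = 1.04917 mm

1.05 mm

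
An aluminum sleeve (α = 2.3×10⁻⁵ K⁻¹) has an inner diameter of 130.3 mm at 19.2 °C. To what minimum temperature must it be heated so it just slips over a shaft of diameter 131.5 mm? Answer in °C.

T = 420 °C

Required Δd = 131.5 − 130.3 = 1.2 mm
Δd = αd₀ΔT ⇒ ΔT = Δd/(αd₀) = 1.2 / (2.3×10⁻⁵ × 130.3) = 400.41 K
T_min = 19.2 + 400.41 = 419.61 °C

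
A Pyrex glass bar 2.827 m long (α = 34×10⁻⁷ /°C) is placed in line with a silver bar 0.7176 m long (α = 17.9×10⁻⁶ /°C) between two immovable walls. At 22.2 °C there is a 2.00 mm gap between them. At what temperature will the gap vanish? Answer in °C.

T = 111 °C

α₁L₁ = 9.6118×10⁻⁶ m/K, α₂L₂ = 1.284504×10⁻⁵ m/K → total 2.245684×10⁻⁵ m/K
ΔT = g/(α₁L₁+α₂L₂) = 2.00×10⁻³ / 2.245684×10⁻⁵ = 89.06 K
T = 22.2 + 89.06 = 111.26 °C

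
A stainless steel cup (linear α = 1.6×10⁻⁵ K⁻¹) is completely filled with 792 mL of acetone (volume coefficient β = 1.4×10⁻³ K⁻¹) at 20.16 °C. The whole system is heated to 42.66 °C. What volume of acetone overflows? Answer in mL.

The cup also expands: β_container ≈ 3α = 4.8×10⁻⁵ /K
Net overflow = V₀(β_liq − 3α_cont)ΔT
β − 3α = 1.40×10⁻³ − 4.8×10⁻⁵ = 1.352×10⁻³ /K; ΔT = 22.50 K
ΔV = 792 × 1.352×10⁻³ × 22.50 = 24.1 mL

24.1 mL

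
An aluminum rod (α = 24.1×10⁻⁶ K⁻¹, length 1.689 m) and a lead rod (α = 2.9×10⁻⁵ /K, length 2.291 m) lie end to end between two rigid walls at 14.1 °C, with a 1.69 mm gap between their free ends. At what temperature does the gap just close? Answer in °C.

T = 29.9 °C

Gap closes when ΔL₁ + ΔL₂ = 1.69 mm = 1.69×10⁻³ m
(α₁L₁ + α₂L₂)ΔT = g
α₁L₁ + α₂L₂ = 24.1×10⁻⁶×1.689 + 2.9×10⁻⁵×2.291 = 1.071439×10⁻⁴ m/K
ΔT = 1.69×10⁻³ / 1.071439×10⁻⁴ = 15.773 K
T = 14.1 + 15.773 = 29.873 °C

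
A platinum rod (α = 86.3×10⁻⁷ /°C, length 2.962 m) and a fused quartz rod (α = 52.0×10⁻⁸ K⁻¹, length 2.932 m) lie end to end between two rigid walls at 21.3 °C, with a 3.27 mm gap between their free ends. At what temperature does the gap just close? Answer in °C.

α₁L₁ = 2.556206×10⁻⁵ m/K, α₂L₂ = 1.52464×10⁻⁶ m/K → total 2.70867×10⁻⁵ m/K
ΔT = g/(α₁L₁+α₂L₂) = 3.27×10⁻³ / 2.70867×10⁻⁵ = 120.72 K
T = 21.3 + 120.72 = 142.02 °C

T = 142 °C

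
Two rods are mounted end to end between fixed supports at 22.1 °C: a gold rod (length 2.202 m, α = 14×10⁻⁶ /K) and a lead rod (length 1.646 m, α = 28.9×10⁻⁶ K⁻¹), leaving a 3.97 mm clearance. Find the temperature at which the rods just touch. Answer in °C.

T = 72.7 °C

α₁L₁ = 3.0828×10⁻⁵ m/K, α₂L₂ = 4.75694×10⁻⁵ m/K → total 7.83974×10⁻⁵ m/K
ΔT = g/(α₁L₁+α₂L₂) = 3.97×10⁻³ / 7.83974×10⁻⁵ = 50.639 K
T = 22.1 + 50.639 = 72.739 °C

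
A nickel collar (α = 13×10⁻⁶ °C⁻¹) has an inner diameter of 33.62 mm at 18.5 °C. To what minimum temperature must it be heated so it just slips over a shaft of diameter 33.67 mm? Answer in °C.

Required Δd = 33.67 − 33.62 = 0.05 mm
Δd = αd₀ΔT ⇒ ΔT = Δd/(αd₀) = 0.05 / (13×10⁻⁶ × 33.62) = 114.40 K
T_min = 18.5 + 114.40 = 132.90 °C

T = 133 °C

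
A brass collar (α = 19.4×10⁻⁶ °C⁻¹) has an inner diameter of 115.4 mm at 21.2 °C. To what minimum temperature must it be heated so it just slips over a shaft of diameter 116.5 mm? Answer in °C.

Required Δd = 116.5 − 115.4 = 1.1 mm
Δd = αd₀ΔT ⇒ ΔT = Δd/(αd₀) = 1.1 / (19.4×10⁻⁶ × 115.4) = 491.34 K
T_min = 21.2 + 491.34 = 512.54 °C

T = 513 °C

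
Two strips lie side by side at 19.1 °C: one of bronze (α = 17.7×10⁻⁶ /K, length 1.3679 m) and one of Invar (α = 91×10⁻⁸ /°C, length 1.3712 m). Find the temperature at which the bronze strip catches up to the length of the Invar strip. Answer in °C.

Equal length when α₁L₁ΔT − α₂L₂ΔT = L₂ − L₁ = 3.30×10⁻³ m
α₁L₁ = 2.421183×10⁻⁵, α₂L₂ = 1.247792×10⁻⁶ → Δ(αL) = 2.2964038×10⁻⁵ m/K
ΔT = 3.30×10⁻³ / 2.2964038×10⁻⁵ = 143.703 K, so T = 19.1 + 143.703 = 162.803 °C

T = 162.8 °C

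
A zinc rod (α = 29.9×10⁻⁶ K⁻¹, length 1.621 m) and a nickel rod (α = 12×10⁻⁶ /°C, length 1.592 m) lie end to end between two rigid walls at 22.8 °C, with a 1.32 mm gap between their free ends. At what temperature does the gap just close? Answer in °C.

Gap closes when ΔL₁ + ΔL₂ = 1.32 mm = 1.32×10⁻³ m
(α₁L₁ + α₂L₂)ΔT = g
α₁L₁ + α₂L₂ = 29.9×10⁻⁶×1.621 + 12×10⁻⁶×1.592 = 6.75719×10⁻⁵ m/K
ΔT = 1.32×10⁻³ / 6.75719×10⁻⁵ = 19.535 K
T = 22.8 + 19.535 = 42.335 °C

T = 42.3 °C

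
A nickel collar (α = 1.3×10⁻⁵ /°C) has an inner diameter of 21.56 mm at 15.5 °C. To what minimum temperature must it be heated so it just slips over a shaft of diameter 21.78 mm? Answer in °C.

T = 800 °C

Required Δd = 21.78 − 21.56 = 0.22 mm
Δd = αd₀ΔT ⇒ ΔT = Δd/(αd₀) = 0.22 / (1.3×10⁻⁵ × 21.56) = 784.93 K
T_min = 15.5 + 784.93 = 800.43 °C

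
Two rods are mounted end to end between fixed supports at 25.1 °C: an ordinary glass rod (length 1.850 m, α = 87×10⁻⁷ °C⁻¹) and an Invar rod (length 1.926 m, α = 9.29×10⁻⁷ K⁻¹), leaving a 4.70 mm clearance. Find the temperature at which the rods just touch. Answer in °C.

T = 288 °C

α₁L₁ = 1.6095×10⁻⁵ m/K, α₂L₂ = 1.789254×10⁻⁶ m/K → total 1.7884254×10⁻⁵ m/K
ΔT = g/(α₁L₁+α₂L₂) = 4.70×10⁻³ / 1.7884254×10⁻⁵ = 262.80 K
T = 25.1 + 262.80 = 287.90 °C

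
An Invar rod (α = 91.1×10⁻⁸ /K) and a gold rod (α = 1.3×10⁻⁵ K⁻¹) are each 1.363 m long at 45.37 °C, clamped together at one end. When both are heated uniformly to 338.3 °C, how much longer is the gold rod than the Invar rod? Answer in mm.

4.83 mm

ΔT = 292.93 K
Invar: ΔL = 91.1×10⁻⁸ × 1.363 m × 292.93 = 3.6373×10⁻⁴ m = 0.36373 mm
gold: ΔL = 1.3×10⁻⁵ × 1.363 m × 292.93 = 5.1904×10⁻³ m = 5.1904 mm
difference = 5.1904 − 0.36373 = 4.82667 mm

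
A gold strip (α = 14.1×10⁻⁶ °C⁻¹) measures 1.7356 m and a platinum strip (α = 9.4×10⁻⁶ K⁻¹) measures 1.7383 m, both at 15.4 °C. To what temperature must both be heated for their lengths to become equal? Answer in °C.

L₁(1 + α₁ΔT) = L₂(1 + α₂ΔT) ⇒ ΔT = (L₂ − L₁)/(α₁L₁ − α₂L₂)
L₂ − L₁ = 1.7383 − 1.7356 = 2.70×10⁻³ m
α₁L₁ − α₂L₂ = 14.1×10⁻⁶×1.7356 − 9.4×10⁻⁶×1.7383 = 8.13194×10⁻⁶ m/K
ΔT = 2.70×10⁻³ / 8.13194×10⁻⁶ = 332.024 K
T = 15.4 + 332.024 = 347.424 °C

T = 347.4 °C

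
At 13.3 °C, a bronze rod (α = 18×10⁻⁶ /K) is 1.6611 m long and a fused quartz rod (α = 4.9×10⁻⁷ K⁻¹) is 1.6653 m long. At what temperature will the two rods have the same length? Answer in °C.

Equal length when α₁L₁ΔT − α₂L₂ΔT = L₂ − L₁ = 4.20×10⁻³ m
α₁L₁ = 2.98998×10⁻⁵, α₂L₂ = 8.15997×10⁻⁷ → Δ(αL) = 2.9083803×10⁻⁵ m/K
ΔT = 4.20×10⁻³ / 2.9083803×10⁻⁵ = 144.410 K, so T = 13.3 + 144.410 = 157.710 °C

T = 157.7 °C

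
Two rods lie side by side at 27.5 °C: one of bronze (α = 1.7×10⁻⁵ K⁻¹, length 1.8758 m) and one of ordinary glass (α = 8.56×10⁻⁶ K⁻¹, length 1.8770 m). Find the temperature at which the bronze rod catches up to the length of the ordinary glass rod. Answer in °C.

L₁(1 + α₁ΔT) = L₂(1 + α₂ΔT) ⇒ ΔT = (L₂ − L₁)/(α₁L₁ − α₂L₂)
L₂ − L₁ = 1.8770 − 1.8758 = 1.20×10⁻³ m
α₁L₁ − α₂L₂ = 1.7×10⁻⁵×1.8758 − 8.56×10⁻⁶×1.8770 = 1.582148×10⁻⁵ m/K
ΔT = 1.20×10⁻³ / 1.582148×10⁻⁵ = 75.846 K
T = 27.5 + 75.846 = 103.346 °C

T = 103.3 °C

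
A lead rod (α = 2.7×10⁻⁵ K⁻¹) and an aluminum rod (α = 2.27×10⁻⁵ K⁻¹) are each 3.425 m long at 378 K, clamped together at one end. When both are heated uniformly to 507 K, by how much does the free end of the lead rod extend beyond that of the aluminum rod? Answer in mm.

1.90 mm

ΔT = 129 K
lead: ΔL = 2.7×10⁻⁵ × 3.425 m × 129 = 1.1929×10⁻² m = 11.929 mm
aluminum: ΔL = 2.27×10⁻⁵ × 3.425 m × 129 = 1.0029×10⁻² m = 10.029 mm
difference = 11.929 − 10.029 = 1.900 mm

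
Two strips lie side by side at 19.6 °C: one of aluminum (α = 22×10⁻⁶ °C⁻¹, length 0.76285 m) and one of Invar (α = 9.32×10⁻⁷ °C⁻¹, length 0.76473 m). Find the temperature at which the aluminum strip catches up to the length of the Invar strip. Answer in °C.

Equal length when α₁L₁ΔT − α₂L₂ΔT = L₂ − L₁ = 1.88×10⁻³ m
α₁L₁ = 1.67827×10⁻⁵, α₂L₂ = 7.1272836×10⁻⁷ → Δ(αL) = 1.606997164×10⁻⁵ m/K
ΔT = 1.88×10⁻³ / 1.606997164×10⁻⁵ = 116.988 K, so T = 19.6 + 116.988 = 136.588 °C

T = 136.6 °C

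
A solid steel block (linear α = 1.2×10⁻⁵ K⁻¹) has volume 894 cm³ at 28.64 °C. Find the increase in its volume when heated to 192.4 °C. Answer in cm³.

Isotropic solid: β ≈ 3α = 3.6×10⁻⁵ /K; ΔT = 163.76 K
ΔV = 3αV₀ΔT = 3(1.2×10⁻⁵)(894)(163.76) = 5.27 cm³

ΔV = 5.27 cm³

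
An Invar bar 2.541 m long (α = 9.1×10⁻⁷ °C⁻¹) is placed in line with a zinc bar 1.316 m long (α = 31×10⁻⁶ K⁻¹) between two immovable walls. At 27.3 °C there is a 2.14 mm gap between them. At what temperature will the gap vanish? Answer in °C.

T = 76.9 °C

α₁L₁ = 2.31231×10⁻⁶ m/K, α₂L₂ = 4.0796×10⁻⁵ m/K → total 4.310831×10⁻⁵ m/K
ΔT = g/(α₁L₁+α₂L₂) = 2.14×10⁻³ / 4.310831×10⁻⁵ = 49.642 K
T = 27.3 + 49.642 = 76.942 °C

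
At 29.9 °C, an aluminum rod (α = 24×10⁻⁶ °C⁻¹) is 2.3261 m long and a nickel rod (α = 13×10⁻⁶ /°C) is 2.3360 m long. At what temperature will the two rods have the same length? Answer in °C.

L₁(1 + α₁ΔT) = L₂(1 + α₂ΔT) ⇒ ΔT = (L₂ − L₁)/(α₁L₁ − α₂L₂)
L₂ − L₁ = 2.3360 − 2.3261 = 9.90×10⁻³ m
α₁L₁ − α₂L₂ = 24×10⁻⁶×2.3261 − 13×10⁻⁶×2.3360 = 2.54584×10⁻⁵ m/K
ΔT = 9.90×10⁻³ / 2.54584×10⁻⁵ = 388.870 K
T = 29.9 + 388.870 = 418.770 °C

T = 418.8 °C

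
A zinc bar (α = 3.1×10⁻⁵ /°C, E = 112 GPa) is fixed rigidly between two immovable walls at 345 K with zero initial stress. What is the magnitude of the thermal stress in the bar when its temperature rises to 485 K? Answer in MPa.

Fully constrained: the free strain ε = αΔT is blocked, so σ = Eε = EαΔT.
|ΔT| = 140 K
σ = 112×10⁹ × 3.1×10⁻⁵ × 140 = 4.86×10⁸ Pa

σ = 486 MPa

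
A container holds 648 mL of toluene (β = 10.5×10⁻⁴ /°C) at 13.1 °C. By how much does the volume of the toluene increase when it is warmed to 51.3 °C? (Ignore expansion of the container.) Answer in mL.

|ΔT| = |51.3 − 13.1| = 38.2 K
ΔV = βV₀ΔT = (10.5×10⁻⁴)(648)(38.2) = 26.0 mL

ΔV = 26.0 mL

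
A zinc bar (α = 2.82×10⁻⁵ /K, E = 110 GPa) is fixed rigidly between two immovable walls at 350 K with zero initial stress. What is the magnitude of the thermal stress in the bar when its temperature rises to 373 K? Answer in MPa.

Fully constrained: the free strain ε = αΔT is blocked, so σ = Eε = EαΔT.
|ΔT| = 23 K
σ = 110×10⁹ × 2.82×10⁻⁵ × 23 = 7.13×10⁷ Pa

σ = 71.3 MPa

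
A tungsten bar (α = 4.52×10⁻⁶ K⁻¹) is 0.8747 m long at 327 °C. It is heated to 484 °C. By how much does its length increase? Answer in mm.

|ΔT| = |484 − 327| = 157 K
ΔL = αL₀ΔT = (4.52×10⁻⁶)(0.8747)(157) = 6.21×10⁻⁴ m

ΔL = 0.621 mm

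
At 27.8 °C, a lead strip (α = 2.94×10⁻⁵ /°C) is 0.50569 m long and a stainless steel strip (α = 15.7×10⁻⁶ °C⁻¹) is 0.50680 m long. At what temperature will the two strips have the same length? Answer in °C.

Equal length when α₁L₁ΔT − α₂L₂ΔT = L₂ − L₁ = 1.11×10⁻³ m
α₁L₁ = 1.4867286×10⁻⁵, α₂L₂ = 7.95676×10⁻⁶ → Δ(αL) = 6.910526×10⁻⁶ m/K
ΔT = 1.11×10⁻³ / 6.910526×10⁻⁶ = 160.625 K, so T = 27.8 + 160.625 = 188.425 °C

T = 188.4 °C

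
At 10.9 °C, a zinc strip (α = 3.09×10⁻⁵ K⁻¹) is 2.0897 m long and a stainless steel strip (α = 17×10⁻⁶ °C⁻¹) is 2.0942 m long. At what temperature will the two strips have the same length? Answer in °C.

Equal length when α₁L₁ΔT − α₂L₂ΔT = L₂ − L₁ = 4.50×10⁻³ m
α₁L₁ = 6.457173×10⁻⁵, α₂L₂ = 3.56014×10⁻⁵ → Δ(αL) = 2.897033×10⁻⁵ m/K
ΔT = 4.50×10⁻³ / 2.897033×10⁻⁵ = 155.331 K, so T = 10.9 + 155.331 = 166.231 °C

T = 166.2 °C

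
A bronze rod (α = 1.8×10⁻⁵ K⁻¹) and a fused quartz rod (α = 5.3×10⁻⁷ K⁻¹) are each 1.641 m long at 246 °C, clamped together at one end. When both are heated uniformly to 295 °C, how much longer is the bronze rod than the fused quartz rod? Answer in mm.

1.40 mm

ΔT = 49 K
bronze: ΔL = 1.8×10⁻⁵ × 1.641 m × 49 = 1.4474×10⁻³ m = 1.4474 mm
fused quartz: ΔL = 5.3×10⁻⁷ × 1.641 m × 49 = 4.2617×10⁻⁵ m = 0.042617 mm
difference = 1.4474 − 0.042617 = 1.404783 mm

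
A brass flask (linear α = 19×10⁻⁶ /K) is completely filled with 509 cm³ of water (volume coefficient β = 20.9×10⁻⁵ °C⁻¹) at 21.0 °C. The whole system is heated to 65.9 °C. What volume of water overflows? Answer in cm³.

3.47 cm³

The flask also expands: β_container ≈ 3α = 5.7×10⁻⁵ /K
Net overflow = V₀(β_liq − 3α_cont)ΔT
β − 3α = 2.09×10⁻⁴ − 5.7×10⁻⁵ = 1.52×10⁻⁴ /K; ΔT = 44.9 K
ΔV = 509 × 1.52×10⁻⁴ × 44.9 = 3.47 cm³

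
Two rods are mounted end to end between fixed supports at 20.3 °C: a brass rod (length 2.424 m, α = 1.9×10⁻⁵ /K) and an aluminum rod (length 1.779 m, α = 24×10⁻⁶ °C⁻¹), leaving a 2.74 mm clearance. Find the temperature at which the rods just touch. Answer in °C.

α₁L₁ = 4.6056×10⁻⁵ m/K, α₂L₂ = 4.2696×10⁻⁵ m/K → total 8.8752×10⁻⁵ m/K
ΔT = g/(α₁L₁+α₂L₂) = 2.74×10⁻³ / 8.8752×10⁻⁵ = 30.873 K
T = 20.3 + 30.873 = 51.173 °C

T = 51.2 °C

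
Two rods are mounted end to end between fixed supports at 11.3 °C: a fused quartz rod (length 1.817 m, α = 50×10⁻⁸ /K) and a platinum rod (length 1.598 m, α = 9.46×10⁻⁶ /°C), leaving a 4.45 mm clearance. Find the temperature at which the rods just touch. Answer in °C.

T = 289 °C

α₁L₁ = 9.085×10⁻⁷ m/K, α₂L₂ = 1.511708×10⁻⁵ m/K → total 1.602558×10⁻⁵ m/K
ΔT = g/(α₁L₁+α₂L₂) = 4.45×10⁻³ / 1.602558×10⁻⁵ = 277.68 K
T = 11.3 + 277.68 = 288.98 °C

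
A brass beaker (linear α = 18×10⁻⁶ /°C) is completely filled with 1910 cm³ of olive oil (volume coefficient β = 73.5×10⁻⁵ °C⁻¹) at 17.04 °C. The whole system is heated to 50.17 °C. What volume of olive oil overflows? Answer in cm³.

The beaker also expands: β_container ≈ 3α = 5.4×10⁻⁵ /K
Net overflow = V₀(β_liq − 3α_cont)ΔT
β − 3α = 7.35×10⁻⁴ − 5.4×10⁻⁵ = 6.81×10⁻⁴ /K; ΔT = 33.13 K
ΔV = 1910 × 6.81×10⁻⁴ × 33.13 = 43.1 cm³

43.1 cm³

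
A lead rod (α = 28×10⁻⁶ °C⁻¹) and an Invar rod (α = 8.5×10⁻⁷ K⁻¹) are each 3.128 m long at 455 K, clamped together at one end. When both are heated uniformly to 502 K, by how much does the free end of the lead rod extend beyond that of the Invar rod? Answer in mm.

3.99 mm

ΔT = 47 K
lead: ΔL = 28×10⁻⁶ × 3.128 m × 47 = 4.1164×10⁻³ m = 4.1164 mm
Invar: ΔL = 8.5×10⁻⁷ × 3.128 m × 47 = 1.2496×10⁻⁴ m = 0.12496 mm
difference = 4.1164 − 0.12496 = 3.99144 mm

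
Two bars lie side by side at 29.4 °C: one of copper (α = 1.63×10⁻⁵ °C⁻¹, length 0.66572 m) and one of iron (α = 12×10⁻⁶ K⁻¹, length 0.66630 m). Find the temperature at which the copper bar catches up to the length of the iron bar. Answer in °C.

L₁(1 + α₁ΔT) = L₂(1 + α₂ΔT) ⇒ ΔT = (L₂ − L₁)/(α₁L₁ − α₂L₂)
L₂ − L₁ = 0.66630 − 0.66572 = 5.80×10⁻⁴ m
α₁L₁ − α₂L₂ = 1.63×10⁻⁵×0.66572 − 12×10⁻⁶×0.66630 = 2.855636×10⁻⁶ m/K
ΔT = 5.80×10⁻⁴ / 2.855636×10⁻⁶ = 203.107 K
T = 29.4 + 203.107 = 232.507 °C

T = 232.5 °C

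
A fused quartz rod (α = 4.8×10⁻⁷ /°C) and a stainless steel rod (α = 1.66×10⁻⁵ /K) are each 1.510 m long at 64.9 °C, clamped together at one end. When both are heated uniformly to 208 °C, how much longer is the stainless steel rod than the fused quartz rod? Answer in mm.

3.48 mm

ΔT = 143.1 K
fused quartz: ΔL = 4.8×10⁻⁷ × 1.510 m × 143.1 = 1.0372×10⁻⁴ m = 0.10372 mm
stainless steel: ΔL = 1.66×10⁻⁵ × 1.510 m × 143.1 = 3.5869×10⁻³ m = 3.5869 mm
difference = 3.5869 − 0.10372 = 3.48318 mm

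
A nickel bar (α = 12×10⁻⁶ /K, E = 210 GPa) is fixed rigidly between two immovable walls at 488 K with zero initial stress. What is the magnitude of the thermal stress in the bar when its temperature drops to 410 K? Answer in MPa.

Fully constrained: the free strain ε = αΔT is blocked, so σ = Eε = EαΔT.
|ΔT| = 78 K
σ = 210×10⁹ × 12×10⁻⁶ × 78 = 1.97×10⁸ Pa

σ = 197 MPa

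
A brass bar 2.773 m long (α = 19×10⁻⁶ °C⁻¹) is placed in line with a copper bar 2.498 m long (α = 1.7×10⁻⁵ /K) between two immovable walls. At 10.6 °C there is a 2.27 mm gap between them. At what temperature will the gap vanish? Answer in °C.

Gap closes when ΔL₁ + ΔL₂ = 2.27 mm = 2.27×10⁻³ m
(α₁L₁ + α₂L₂)ΔT = g
α₁L₁ + α₂L₂ = 19×10⁻⁶×2.773 + 1.7×10⁻⁵×2.498 = 9.5153×10⁻⁵ m/K
ΔT = 2.27×10⁻³ / 9.5153×10⁻⁵ = 23.856 K
T = 10.6 + 23.856 = 34.456 °C

T = 34.5 °C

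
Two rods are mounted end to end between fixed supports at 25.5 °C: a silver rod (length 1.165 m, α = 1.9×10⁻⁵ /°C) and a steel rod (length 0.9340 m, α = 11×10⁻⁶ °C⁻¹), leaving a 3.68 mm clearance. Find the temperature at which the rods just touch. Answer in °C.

α₁L₁ = 2.2135×10⁻⁵ m/K, α₂L₂ = 1.0274×10⁻⁵ m/K → total 3.2409×10⁻⁵ m/K
ΔT = g/(α₁L₁+α₂L₂) = 3.68×10⁻³ / 3.2409×10⁻⁵ = 113.55 K
T = 25.5 + 113.55 = 139.05 °C

T = 139 °C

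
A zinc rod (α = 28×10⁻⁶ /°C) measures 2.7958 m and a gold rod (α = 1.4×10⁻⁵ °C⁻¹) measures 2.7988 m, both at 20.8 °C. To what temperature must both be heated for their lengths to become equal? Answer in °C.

T = 97.53 °C

Equal length when α₁L₁ΔT − α₂L₂ΔT = L₂ − L₁ = 3.00×10⁻³ m
α₁L₁ = 7.82824×10⁻⁵, α₂L₂ = 3.91832×10⁻⁵ → Δ(αL) = 3.90992×10⁻⁵ m/K
ΔT = 3.00×10⁻³ / 3.90992×10⁻⁵ = 76.7279 K, so T = 20.8 + 76.7279 = 97.5279 °C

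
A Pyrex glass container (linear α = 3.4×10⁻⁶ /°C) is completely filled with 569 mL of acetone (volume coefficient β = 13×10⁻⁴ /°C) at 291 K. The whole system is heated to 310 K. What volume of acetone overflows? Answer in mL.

13.9 mL

The container also expands: β_container ≈ 3α = 1.02×10⁻⁵ /K
Net overflow = V₀(β_liq − 3α_cont)ΔT
β − 3α = 1.30×10⁻³ − 1.02×10⁻⁵ = 1.2898×10⁻³ /K; ΔT = 19 K
ΔV = 569 × 1.2898×10⁻³ × 19 = 13.9 mL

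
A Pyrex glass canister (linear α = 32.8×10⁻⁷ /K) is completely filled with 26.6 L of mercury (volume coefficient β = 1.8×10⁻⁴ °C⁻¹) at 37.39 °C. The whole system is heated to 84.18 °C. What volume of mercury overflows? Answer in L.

0.212 L

The canister also expands: β_container ≈ 3α = 9.84×10⁻⁶ /K
Net overflow = V₀(β_liq − 3α_cont)ΔT
β − 3α = 1.80×10⁻⁴ − 9.84×10⁻⁶ = 1.7016×10⁻⁴ /K; ΔT = 46.79 K
ΔV = 26.6 × 1.7016×10⁻⁴ × 46.79 = 0.212 L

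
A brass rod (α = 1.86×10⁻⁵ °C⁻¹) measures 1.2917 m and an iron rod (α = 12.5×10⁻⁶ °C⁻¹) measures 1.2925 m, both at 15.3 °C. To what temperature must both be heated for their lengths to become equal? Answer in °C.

T = 117.0 °C

Equal length when α₁L₁ΔT − α₂L₂ΔT = L₂ − L₁ = 8.00×10⁻⁴ m
α₁L₁ = 2.402562×10⁻⁵, α₂L₂ = 1.615625×10⁻⁵ → Δ(αL) = 7.86937×10⁻⁶ m/K
ΔT = 8.00×10⁻⁴ / 7.86937×10⁻⁶ = 101.660 K, so T = 15.3 + 101.660 = 116.960 °C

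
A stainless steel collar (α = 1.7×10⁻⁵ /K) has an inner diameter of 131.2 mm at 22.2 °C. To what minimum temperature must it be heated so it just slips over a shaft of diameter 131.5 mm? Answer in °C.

T = 157 °C

Required Δd = 131.5 − 131.2 = 0.3 mm
Δd = αd₀ΔT ⇒ ΔT = Δd/(αd₀) = 0.3 / (1.7×10⁻⁵ × 131.2) = 134.51 K
T_min = 22.2 + 134.51 = 156.71 °C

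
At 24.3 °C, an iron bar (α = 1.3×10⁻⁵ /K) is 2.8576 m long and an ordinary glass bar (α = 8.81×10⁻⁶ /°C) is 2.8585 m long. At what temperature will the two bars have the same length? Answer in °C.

T = 99.52 °C

L₁(1 + α₁ΔT) = L₂(1 + α₂ΔT) ⇒ ΔT = (L₂ − L₁)/(α₁L₁ − α₂L₂)
L₂ − L₁ = 2.8585 − 2.8576 = 9.00×10⁻⁴ m
α₁L₁ − α₂L₂ = 1.3×10⁻⁵×2.8576 − 8.81×10⁻⁶×2.8585 = 1.1965415×10⁻⁵ m/K
ΔT = 9.00×10⁻⁴ / 1.1965415×10⁻⁵ = 75.2168 K
T = 24.3 + 75.2168 = 99.5168 °C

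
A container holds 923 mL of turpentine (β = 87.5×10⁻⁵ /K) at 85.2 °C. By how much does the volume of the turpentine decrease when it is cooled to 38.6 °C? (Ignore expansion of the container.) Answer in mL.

|ΔT| = |38.6 − 85.2| = 46.6 K
ΔV = βV₀ΔT = (87.5×10⁻⁵)(923)(46.6) = 37.6 mL

ΔV = 37.6 mL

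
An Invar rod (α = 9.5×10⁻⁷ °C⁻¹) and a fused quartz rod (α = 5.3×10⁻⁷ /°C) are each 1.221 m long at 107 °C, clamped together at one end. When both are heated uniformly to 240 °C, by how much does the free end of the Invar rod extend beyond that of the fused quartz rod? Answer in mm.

0.0682 mm

ΔT = 133 K
Invar: ΔL = 9.5×10⁻⁷ × 1.221 m × 133 = 1.5427×10⁻⁴ m = 0.15427 mm
fused quartz: ΔL = 5.3×10⁻⁷ × 1.221 m × 133 = 8.6068×10⁻⁵ m = 0.086068 mm
difference = 0.15427 − 0.086068 = 0.068202 mm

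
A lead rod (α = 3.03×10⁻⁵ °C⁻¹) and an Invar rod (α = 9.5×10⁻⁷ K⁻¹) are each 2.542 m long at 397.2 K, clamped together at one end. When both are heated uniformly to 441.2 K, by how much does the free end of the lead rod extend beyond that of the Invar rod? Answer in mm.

ΔT = 44.0 K
lead: ΔL = 3.03×10⁻⁵ × 2.542 m × 44.0 = 3.3890×10⁻³ m = 3.3890 mm
Invar: ΔL = 9.5×10⁻⁷ × 2.542 m × 44.0 = 1.0626×10⁻⁴ m = 0.10626 mm
difference = 3.3890 − 0.10626 = 3.28274 mm

3.28 mm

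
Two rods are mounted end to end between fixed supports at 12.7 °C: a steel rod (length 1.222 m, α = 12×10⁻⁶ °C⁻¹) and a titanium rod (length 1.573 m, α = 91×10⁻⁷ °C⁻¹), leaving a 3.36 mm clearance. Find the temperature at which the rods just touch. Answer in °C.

Gap closes when ΔL₁ + ΔL₂ = 3.36 mm = 3.36×10⁻³ m
(α₁L₁ + α₂L₂)ΔT = g
α₁L₁ + α₂L₂ = 12×10⁻⁶×1.222 + 91×10⁻⁷×1.573 = 2.89783×10⁻⁵ m/K
ΔT = 3.36×10⁻³ / 2.89783×10⁻⁵ = 115.95 K
T = 12.7 + 115.95 = 128.65 °C

T = 129 °C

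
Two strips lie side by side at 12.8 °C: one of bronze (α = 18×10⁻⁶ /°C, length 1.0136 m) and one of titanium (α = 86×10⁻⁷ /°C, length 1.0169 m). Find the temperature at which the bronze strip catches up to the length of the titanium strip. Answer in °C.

T = 360.2 °C

Equal length when α₁L₁ΔT − α₂L₂ΔT = L₂ − L₁ = 3.30×10⁻³ m
α₁L₁ = 1.82448×10⁻⁵, α₂L₂ = 8.74534×10⁻⁶ → Δ(αL) = 9.49946×10⁻⁶ m/K
ΔT = 3.30×10⁻³ / 9.49946×10⁻⁶ = 347.388 K, so T = 12.8 + 347.388 = 360.188 °C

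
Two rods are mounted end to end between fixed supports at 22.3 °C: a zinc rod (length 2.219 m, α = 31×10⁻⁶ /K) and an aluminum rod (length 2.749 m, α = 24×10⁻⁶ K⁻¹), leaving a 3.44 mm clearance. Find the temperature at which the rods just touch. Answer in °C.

Gap closes when ΔL₁ + ΔL₂ = 3.44 mm = 3.44×10⁻³ m
(α₁L₁ + α₂L₂)ΔT = g
α₁L₁ + α₂L₂ = 31×10⁻⁶×2.219 + 24×10⁻⁶×2.749 = 1.34765×10⁻⁴ m/K
ΔT = 3.44×10⁻³ / 1.34765×10⁻⁴ = 25.526 K
T = 22.3 + 25.526 = 47.826 °C

T = 47.8 °C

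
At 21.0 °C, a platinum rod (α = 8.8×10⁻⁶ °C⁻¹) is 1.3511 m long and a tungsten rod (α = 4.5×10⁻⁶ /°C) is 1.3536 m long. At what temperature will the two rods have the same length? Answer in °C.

L₁(1 + α₁ΔT) = L₂(1 + α₂ΔT) ⇒ ΔT = (L₂ − L₁)/(α₁L₁ − α₂L₂)
L₂ − L₁ = 1.3536 − 1.3511 = 2.50×10⁻³ m
α₁L₁ − α₂L₂ = 8.8×10⁻⁶×1.3511 − 4.5×10⁻⁶×1.3536 = 5.79848×10⁻⁶ m/K
ΔT = 2.50×10⁻³ / 5.79848×10⁻⁶ = 431.147 K
T = 21.0 + 431.147 = 452.147 °C

T = 452.1 °C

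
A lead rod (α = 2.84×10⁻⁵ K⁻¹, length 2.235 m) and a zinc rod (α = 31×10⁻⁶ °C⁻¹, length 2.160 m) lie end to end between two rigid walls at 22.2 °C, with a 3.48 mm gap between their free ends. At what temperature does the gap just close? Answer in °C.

α₁L₁ = 6.3474×10⁻⁵ m/K, α₂L₂ = 6.696×10⁻⁵ m/K → total 1.30434×10⁻⁴ m/K
ΔT = g/(α₁L₁+α₂L₂) = 3.48×10⁻³ / 1.30434×10⁻⁴ = 26.680 K
T = 22.2 + 26.680 = 48.880 °C

T = 48.9 °C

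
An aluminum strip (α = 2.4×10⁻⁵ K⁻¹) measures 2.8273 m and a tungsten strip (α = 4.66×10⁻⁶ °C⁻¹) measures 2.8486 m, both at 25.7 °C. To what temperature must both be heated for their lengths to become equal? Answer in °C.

T = 415.9 °C

Equal length when α₁L₁ΔT − α₂L₂ΔT = L₂ − L₁ = 2.13×10⁻² m
α₁L₁ = 6.78552×10⁻⁵, α₂L₂ = 1.3274476×10⁻⁵ → Δ(αL) = 5.4580724×10⁻⁵ m/K
ΔT = 2.13×10⁻² / 5.4580724×10⁻⁵ = 390.248 K, so T = 25.7 + 390.248 = 415.948 °C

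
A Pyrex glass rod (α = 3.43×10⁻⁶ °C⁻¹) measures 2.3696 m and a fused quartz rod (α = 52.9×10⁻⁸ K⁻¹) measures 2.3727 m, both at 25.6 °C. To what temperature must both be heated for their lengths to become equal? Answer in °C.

T = 476.7 °C

L₁(1 + α₁ΔT) = L₂(1 + α₂ΔT) ⇒ ΔT = (L₂ − L₁)/(α₁L₁ − α₂L₂)
L₂ − L₁ = 2.3727 − 2.3696 = 3.10×10⁻³ m
α₁L₁ − α₂L₂ = 3.43×10⁻⁶×2.3696 − 52.9×10⁻⁸×2.3727 = 6.8725697×10⁻⁶ m/K
ΔT = 3.10×10⁻³ / 6.8725697×10⁻⁶ = 451.069 K
T = 25.6 + 451.069 = 476.669 °C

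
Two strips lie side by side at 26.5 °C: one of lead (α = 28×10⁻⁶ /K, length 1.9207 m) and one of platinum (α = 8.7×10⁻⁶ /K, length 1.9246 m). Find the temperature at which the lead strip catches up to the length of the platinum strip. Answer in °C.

Equal length when α₁L₁ΔT − α₂L₂ΔT = L₂ − L₁ = 3.90×10⁻³ m
α₁L₁ = 5.37796×10⁻⁵, α₂L₂ = 1.674402×10⁻⁵ → Δ(αL) = 3.703558×10⁻⁵ m/K
ΔT = 3.90×10⁻³ / 3.703558×10⁻⁵ = 105.304 K, so T = 26.5 + 105.304 = 131.804 °C

T = 131.8 °C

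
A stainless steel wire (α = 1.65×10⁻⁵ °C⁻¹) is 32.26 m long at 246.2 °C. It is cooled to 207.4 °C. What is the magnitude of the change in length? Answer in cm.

ΔL = 2.07 cm

|ΔT| = |207.4 − 246.2| = 38.8 K
ΔL = αL₀ΔT = (1.65×10⁻⁵)(32.26)(38.8) = 2.07×10⁻² m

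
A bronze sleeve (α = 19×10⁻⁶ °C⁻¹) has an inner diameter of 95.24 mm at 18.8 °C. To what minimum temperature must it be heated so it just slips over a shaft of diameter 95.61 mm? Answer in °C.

T = 223 °C

Required Δd = 95.61 − 95.24 = 0.37 mm
Δd = αd₀ΔT ⇒ ΔT = Δd/(αd₀) = 0.37 / (19×10⁻⁶ × 95.24) = 204.47 K
T_min = 18.8 + 204.47 = 223.27 °C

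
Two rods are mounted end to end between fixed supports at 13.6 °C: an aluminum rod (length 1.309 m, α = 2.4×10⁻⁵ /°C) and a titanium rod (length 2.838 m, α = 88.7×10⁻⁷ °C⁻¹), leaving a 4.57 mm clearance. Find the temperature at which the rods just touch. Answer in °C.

T = 94.4 °C

Gap closes when ΔL₁ + ΔL₂ = 4.57 mm = 4.57×10⁻³ m
(α₁L₁ + α₂L₂)ΔT = g
α₁L₁ + α₂L₂ = 2.4×10⁻⁵×1.309 + 88.7×10⁻⁷×2.838 = 5.658906×10⁻⁵ m/K
ΔT = 4.57×10⁻³ / 5.658906×10⁻⁵ = 80.758 K
T = 13.6 + 80.758 = 94.358 °C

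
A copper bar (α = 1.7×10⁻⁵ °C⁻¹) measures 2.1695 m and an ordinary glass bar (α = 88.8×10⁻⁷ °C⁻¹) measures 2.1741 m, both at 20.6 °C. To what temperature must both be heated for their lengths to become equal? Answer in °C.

L₁(1 + α₁ΔT) = L₂(1 + α₂ΔT) ⇒ ΔT = (L₂ − L₁)/(α₁L₁ − α₂L₂)
L₂ − L₁ = 2.1741 − 2.1695 = 4.60×10⁻³ m
α₁L₁ − α₂L₂ = 1.7×10⁻⁵×2.1695 − 88.8×10⁻⁷×2.1741 = 1.7575492×10⁻⁵ m/K
ΔT = 4.60×10⁻³ / 1.7575492×10⁻⁵ = 261.728 K
T = 20.6 + 261.728 = 282.328 °C

T = 282.3 °C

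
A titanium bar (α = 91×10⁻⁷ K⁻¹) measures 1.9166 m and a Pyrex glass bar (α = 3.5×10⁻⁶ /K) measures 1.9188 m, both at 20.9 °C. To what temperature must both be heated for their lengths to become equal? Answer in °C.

T = 226.0 °C

Equal length when α₁L₁ΔT − α₂L₂ΔT = L₂ − L₁ = 2.20×10⁻³ m
α₁L₁ = 1.744106×10⁻⁵, α₂L₂ = 6.7158×10⁻⁶ → Δ(αL) = 1.072526×10⁻⁵ m/K
ΔT = 2.20×10⁻³ / 1.072526×10⁻⁵ = 205.123 K, so T = 20.9 + 205.123 = 226.023 °C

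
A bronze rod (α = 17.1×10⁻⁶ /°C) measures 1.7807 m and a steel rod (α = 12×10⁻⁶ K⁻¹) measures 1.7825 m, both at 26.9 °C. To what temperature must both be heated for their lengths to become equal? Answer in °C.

T = 225.6 °C

Equal length when α₁L₁ΔT − α₂L₂ΔT = L₂ − L₁ = 1.80×10⁻³ m
α₁L₁ = 3.044997×10⁻⁵, α₂L₂ = 2.139×10⁻⁵ → Δ(αL) = 9.05997×10⁻⁶ m/K
ΔT = 1.80×10⁻³ / 9.05997×10⁻⁶ = 198.676 K, so T = 26.9 + 198.676 = 225.576 °C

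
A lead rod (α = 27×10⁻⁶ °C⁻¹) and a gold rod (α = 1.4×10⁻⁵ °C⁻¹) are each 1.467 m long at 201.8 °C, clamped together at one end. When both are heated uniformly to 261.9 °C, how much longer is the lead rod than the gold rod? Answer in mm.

1.15 mm

ΔT = 60.1 K
lead: ΔL = 27×10⁻⁶ × 1.467 m × 60.1 = 2.3805×10⁻³ m = 2.3805 mm
gold: ΔL = 1.4×10⁻⁵ × 1.467 m × 60.1 = 1.2343×10⁻³ m = 1.2343 mm
difference = 2.3805 − 1.2343 = 1.1462 mm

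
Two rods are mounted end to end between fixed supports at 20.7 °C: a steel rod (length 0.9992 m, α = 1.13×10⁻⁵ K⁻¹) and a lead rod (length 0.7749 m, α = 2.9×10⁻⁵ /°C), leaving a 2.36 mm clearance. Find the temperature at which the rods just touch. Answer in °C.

T = 90.6 °C

Gap closes when ΔL₁ + ΔL₂ = 2.36 mm = 2.36×10⁻³ m
(α₁L₁ + α₂L₂)ΔT = g
α₁L₁ + α₂L₂ = 1.13×10⁻⁵×0.9992 + 2.9×10⁻⁵×0.7749 = 3.376306×10⁻⁵ m/K
ΔT = 2.36×10⁻³ / 3.376306×10⁻⁵ = 69.899 K
T = 20.7 + 69.899 = 90.599 °C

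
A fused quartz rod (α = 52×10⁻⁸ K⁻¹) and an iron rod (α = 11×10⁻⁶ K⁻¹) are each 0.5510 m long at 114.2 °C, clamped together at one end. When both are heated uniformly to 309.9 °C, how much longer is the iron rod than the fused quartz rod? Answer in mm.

ΔT = 195.7 K
fused quartz: ΔL = 52×10⁻⁸ × 0.5510 m × 195.7 = 5.6072×10⁻⁵ m = 0.056072 mm
iron: ΔL = 11×10⁻⁶ × 0.5510 m × 195.7 = 1.1861×10⁻³ m = 1.1861 mm
difference = 1.1861 − 0.056072 = 1.130028 mm

1.13 mm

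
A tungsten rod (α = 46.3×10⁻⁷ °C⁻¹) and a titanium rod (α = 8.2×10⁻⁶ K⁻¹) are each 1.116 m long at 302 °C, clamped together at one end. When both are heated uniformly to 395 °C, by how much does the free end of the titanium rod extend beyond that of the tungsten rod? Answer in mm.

ΔT = 93 K
tungsten: ΔL = 46.3×10⁻⁷ × 1.116 m × 93 = 4.8054×10⁻⁴ m = 0.48054 mm
titanium: ΔL = 8.2×10⁻⁶ × 1.116 m × 93 = 8.5106×10⁻⁴ m = 0.85106 mm
difference = 0.85106 − 0.48054 = 0.37052 mm

0.371 mm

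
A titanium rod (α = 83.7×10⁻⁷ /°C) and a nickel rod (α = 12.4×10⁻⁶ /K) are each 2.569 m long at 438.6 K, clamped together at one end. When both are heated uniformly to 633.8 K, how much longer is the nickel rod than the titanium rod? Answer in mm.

ΔT = 195.2 K
titanium: ΔL = 83.7×10⁻⁷ × 2.569 m × 195.2 = 4.1973×10⁻³ m = 4.1973 mm
nickel: ΔL = 12.4×10⁻⁶ × 2.569 m × 195.2 = 6.2182×10⁻³ m = 6.2182 mm
difference = 6.2182 − 4.1973 = 2.0209 mm

2.02 mm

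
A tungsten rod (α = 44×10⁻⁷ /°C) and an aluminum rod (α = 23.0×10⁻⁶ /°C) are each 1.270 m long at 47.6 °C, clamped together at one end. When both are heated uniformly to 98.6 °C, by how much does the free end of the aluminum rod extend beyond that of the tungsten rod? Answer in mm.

1.20 mm

ΔT = 51.0 K
tungsten: ΔL = 44×10⁻⁷ × 1.270 m × 51.0 = 2.8499×10⁻⁴ m = 0.28499 mm
aluminum: ΔL = 23.0×10⁻⁶ × 1.270 m × 51.0 = 1.4897×10⁻³ m = 1.4897 mm
difference = 1.4897 − 0.28499 = 1.20471 mm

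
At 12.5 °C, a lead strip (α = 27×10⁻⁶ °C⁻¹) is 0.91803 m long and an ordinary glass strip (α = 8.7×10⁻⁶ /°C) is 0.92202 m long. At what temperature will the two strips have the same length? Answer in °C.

L₁(1 + α₁ΔT) = L₂(1 + α₂ΔT) ⇒ ΔT = (L₂ − L₁)/(α₁L₁ − α₂L₂)
L₂ − L₁ = 0.92202 − 0.91803 = 3.99×10⁻³ m
α₁L₁ − α₂L₂ = 27×10⁻⁶×0.91803 − 8.7×10⁻⁶×0.92202 = 1.6765236×10⁻⁵ m/K
ΔT = 3.99×10⁻³ / 1.6765236×10⁻⁵ = 237.992 K
T = 12.5 + 237.992 = 250.492 °C

T = 250.5 °C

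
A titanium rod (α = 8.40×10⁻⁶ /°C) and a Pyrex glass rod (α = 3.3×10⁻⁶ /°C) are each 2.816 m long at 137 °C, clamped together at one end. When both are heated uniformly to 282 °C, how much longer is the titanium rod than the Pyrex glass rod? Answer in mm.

ΔT = 145 K
titanium: ΔL = 8.40×10⁻⁶ × 2.816 m × 145 = 3.4299×10⁻³ m = 3.4299 mm
Pyrex glass: ΔL = 3.3×10⁻⁶ × 2.816 m × 145 = 1.3475×10⁻³ m = 1.3475 mm
difference = 3.4299 − 1.3475 = 2.0824 mm

2.08 mm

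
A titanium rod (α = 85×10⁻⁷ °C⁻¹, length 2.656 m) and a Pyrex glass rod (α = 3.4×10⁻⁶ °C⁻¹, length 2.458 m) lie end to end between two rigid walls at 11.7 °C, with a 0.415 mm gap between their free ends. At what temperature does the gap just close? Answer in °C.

T = 25.1 °C

α₁L₁ = 2.2576×10⁻⁵ m/K, α₂L₂ = 8.3572×10⁻⁶ m/K → total 3.09332×10⁻⁵ m/K
ΔT = g/(α₁L₁+α₂L₂) = 4.15×10⁻⁴ / 3.09332×10⁻⁵ = 13.416 K
T = 11.7 + 13.416 = 25.116 °C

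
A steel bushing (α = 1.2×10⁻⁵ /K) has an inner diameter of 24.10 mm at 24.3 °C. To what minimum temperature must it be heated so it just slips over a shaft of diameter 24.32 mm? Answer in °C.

T = 785 °C

Required Δd = 24.32 − 24.10 = 0.22 mm
Δd = αd₀ΔT ⇒ ΔT = Δd/(αd₀) = 0.22 / (1.2×10⁻⁵ × 24.10) = 760.72 K
T_min = 24.3 + 760.72 = 785.02 °C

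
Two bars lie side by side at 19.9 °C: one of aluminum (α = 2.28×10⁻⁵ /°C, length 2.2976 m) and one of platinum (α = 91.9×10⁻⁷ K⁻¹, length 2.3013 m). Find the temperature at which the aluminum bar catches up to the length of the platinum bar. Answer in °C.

L₁(1 + α₁ΔT) = L₂(1 + α₂ΔT) ⇒ ΔT = (L₂ − L₁)/(α₁L₁ − α₂L₂)
L₂ − L₁ = 2.3013 − 2.2976 = 3.70×10⁻³ m
α₁L₁ − α₂L₂ = 2.28×10⁻⁵×2.2976 − 91.9×10⁻⁷×2.3013 = 3.1236333×10⁻⁵ m/K
ΔT = 3.70×10⁻³ / 3.1236333×10⁻⁵ = 118.452 K
T = 19.9 + 118.452 = 138.352 °C

T = 138.4 °C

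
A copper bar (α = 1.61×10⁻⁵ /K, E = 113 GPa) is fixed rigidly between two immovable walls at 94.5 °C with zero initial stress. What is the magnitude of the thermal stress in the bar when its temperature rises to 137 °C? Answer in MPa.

Fully constrained: the free strain ε = αΔT is blocked, so σ = Eε = EαΔT.
|ΔT| = 42.5 K
σ = 113×10⁹ × 1.61×10⁻⁵ × 42.5 = 7.73×10⁷ Pa

σ = 77.3 MPa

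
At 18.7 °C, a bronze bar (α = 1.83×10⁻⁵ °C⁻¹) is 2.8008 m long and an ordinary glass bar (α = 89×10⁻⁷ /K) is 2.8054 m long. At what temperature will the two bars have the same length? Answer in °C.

T = 193.7 °C

Equal length when α₁L₁ΔT − α₂L₂ΔT = L₂ − L₁ = 4.60×10⁻³ m
α₁L₁ = 5.125464×10⁻⁵, α₂L₂ = 2.496806×10⁻⁵ → Δ(αL) = 2.628658×10⁻⁵ m/K
ΔT = 4.60×10⁻³ / 2.628658×10⁻⁵ = 174.994 K, so T = 18.7 + 174.994 = 193.694 °C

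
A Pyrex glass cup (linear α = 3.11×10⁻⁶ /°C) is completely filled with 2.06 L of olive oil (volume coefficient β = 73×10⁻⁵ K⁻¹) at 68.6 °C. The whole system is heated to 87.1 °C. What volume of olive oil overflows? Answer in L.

0.0275 L

The cup also expands: β_container ≈ 3α = 9.33×10⁻⁶ /K
Net overflow = V₀(β_liq − 3α_cont)ΔT
β − 3α = 7.30×10⁻⁴ − 9.33×10⁻⁶ = 7.2067×10⁻⁴ /K; ΔT = 18.5 K
ΔV = 2.06 × 7.2067×10⁻⁴ × 18.5 = 0.0275 L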